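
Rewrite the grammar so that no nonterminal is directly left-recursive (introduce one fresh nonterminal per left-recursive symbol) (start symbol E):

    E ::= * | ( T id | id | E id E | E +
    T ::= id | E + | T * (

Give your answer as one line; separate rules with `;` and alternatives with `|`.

E ::= * E' | ( T id E' | id E'; T ::= id T' | E + T'; E' ::= id E E' | + E' | ε; T' ::= * ( T' | ε

Left recursion appears on E, T.
For E: α = {id E, +}, β = {*, ( T id, id}. Rewrite as E → β E' and E' → α E' | ε.
For T: α = {* (}, β = {id, E +}. Rewrite as T → β T' and T' → α T' | ε.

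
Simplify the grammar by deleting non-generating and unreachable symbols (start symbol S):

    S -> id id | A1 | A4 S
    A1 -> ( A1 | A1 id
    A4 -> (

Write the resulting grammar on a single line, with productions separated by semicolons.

S -> id id | A4 S; A4 -> (

Generating nonterminals: {A4, S}.
Reachable from S after that: {A4, S}.
Removed useless symbols: {A1} and every production mentioning them.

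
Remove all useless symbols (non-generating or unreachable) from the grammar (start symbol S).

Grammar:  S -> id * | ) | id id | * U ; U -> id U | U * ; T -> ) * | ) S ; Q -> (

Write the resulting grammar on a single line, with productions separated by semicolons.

Generating nonterminals: {Q, S, T}.
Reachable from S after that: {S}.
Removed useless symbols: {Q, T, U} and every production mentioning them.

S -> id * | ) | id id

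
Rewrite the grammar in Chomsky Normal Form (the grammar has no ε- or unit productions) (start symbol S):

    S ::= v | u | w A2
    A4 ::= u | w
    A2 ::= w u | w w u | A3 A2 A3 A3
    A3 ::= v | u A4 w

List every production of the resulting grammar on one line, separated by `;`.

S ::= v | u | X1 A2; A4 ::= u | w; A2 ::= X1 X2 | X1 Y1 | A3 Y2; A3 ::= v | X2 Y4; X1 ::= w; X2 ::= u; Y1 ::= X1 X2; Y2 ::= A2 Y3; Y3 ::= A3 A3; Y4 ::= A4 X1

Introduce a nonterminal for each terminal appearing in a rule of length ≥ 2: X1 → w, X2 → u.
Binarize each right-hand side of length ≥ 3 by chaining fresh nonterminals (Y1, Y2, …): affected rules were A2 → X1 X1 X2; A2 → A3 A2 A3 A3; A3 → X2 A4 X1.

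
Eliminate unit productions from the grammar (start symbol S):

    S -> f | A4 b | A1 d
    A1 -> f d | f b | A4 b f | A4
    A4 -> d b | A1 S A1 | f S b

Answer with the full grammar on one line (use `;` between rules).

S -> f | A4 b | A1 d; A1 -> d b | A1 S A1 | f S b | f d | f b | A4 b f; A4 -> d b | A1 S A1 | f S b

Unit pairs: A1 ⇒* {A4}.
For each unit pair (A, B), copy every non-unit production of B to A, then drop all unit productions.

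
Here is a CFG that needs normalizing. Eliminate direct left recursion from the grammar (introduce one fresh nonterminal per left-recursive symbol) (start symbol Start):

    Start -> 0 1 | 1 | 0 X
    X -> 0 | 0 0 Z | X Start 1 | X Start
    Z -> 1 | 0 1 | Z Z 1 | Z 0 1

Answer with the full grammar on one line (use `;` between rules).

Left recursion appears on X, Z.
For X: α = {Start 1, Start}, β = {0, 0 0 Z}. Rewrite as X → β X1 and X1 → α X1 | ε.
For Z: α = {Z 1, 0 1}, β = {1, 0 1}. Rewrite as Z → β Z1 and Z1 → α Z1 | ε.

Start -> 0 1 | 1 | 0 X; X -> 0 X1 | 0 0 Z X1; Z -> 1 Z1 | 0 1 Z1; X1 -> Start 1 X1 | Start X1 | ε; Z1 -> Z 1 Z1 | 0 1 Z1 | ε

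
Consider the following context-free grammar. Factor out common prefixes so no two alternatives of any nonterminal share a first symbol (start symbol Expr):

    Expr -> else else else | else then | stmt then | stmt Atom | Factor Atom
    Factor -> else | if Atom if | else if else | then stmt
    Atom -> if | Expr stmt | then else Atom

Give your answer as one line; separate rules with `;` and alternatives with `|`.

Expr -> Factor Atom | else Expr1 | stmt Expr2; Factor -> if Atom if | then stmt | else Factor1; Atom -> if | Expr stmt | then else Atom; Expr1 -> else else | then; Expr2 -> then | Atom; Factor1 -> ε | if else

Expr has alternatives sharing prefix 'else': factor to Expr → else Expr1 with Expr1 → else else | then.
Expr has alternatives sharing prefix 'stmt': factor to Expr → stmt Expr2 with Expr2 → then | Atom.
Factor has alternatives sharing prefix 'else': factor to Factor → else Factor1 with Factor1 → ε | if else.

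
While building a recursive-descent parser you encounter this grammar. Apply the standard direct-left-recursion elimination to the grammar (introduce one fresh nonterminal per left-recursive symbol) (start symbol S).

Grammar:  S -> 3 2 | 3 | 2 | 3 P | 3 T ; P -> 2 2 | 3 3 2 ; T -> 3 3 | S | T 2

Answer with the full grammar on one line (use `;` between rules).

Left recursion appears on T.
For T: α = {2}, β = {3 3, S}. Rewrite as T → β T' and T' → α T' | ε.

S -> 3 2 | 3 | 2 | 3 P | 3 T; P -> 2 2 | 3 3 2; T -> 3 3 T' | S T'; T' -> 2 T' | epsilon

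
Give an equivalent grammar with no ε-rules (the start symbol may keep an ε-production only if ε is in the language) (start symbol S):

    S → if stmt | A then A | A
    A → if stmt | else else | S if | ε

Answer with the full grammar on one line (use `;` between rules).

Nullable nonterminals: {A, S}.
ε ∈ L(G) since S is nullable, so keep S → ε.
Add the nullable-subset variants: S → A then A gives A then A | A then | then A | then. A → S if gives S if | if.

S → if stmt | A then A | A then | then A | then | A | ε; A → if stmt | else else | S if | if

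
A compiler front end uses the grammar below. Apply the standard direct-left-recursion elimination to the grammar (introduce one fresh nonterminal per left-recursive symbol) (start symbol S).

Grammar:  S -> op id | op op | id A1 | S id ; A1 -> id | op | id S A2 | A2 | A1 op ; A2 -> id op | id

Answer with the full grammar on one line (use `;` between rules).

S, A1 are directly left-recursive.
For S: α = {id}, β = {op id, op op, id A1}. Rewrite as S → β S' and S' → α S' | ε.
For A1: α = {op}, β = {id, op, id S A2, A2}. Rewrite as A1 → β A1' and A1' → α A1' | ε.

S -> op id S' | op op S' | id A1 S'; A1 -> id A1' | op A1' | id S A2 A1' | A2 A1'; A2 -> id op | id; S' -> id S' | ε; A1' -> op A1' | ε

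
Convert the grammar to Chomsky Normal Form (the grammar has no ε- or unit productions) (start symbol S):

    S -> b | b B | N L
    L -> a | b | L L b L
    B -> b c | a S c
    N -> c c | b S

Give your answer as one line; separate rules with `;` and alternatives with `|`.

S -> b | X1 B | N L; L -> a | b | L Y1; B -> X1 X2 | X3 Y3; N -> X2 X2 | X1 S; X1 -> b; X2 -> c; X3 -> a; Y1 -> L Y2; Y2 -> X1 L; Y3 -> S X2

Introduce a nonterminal for each terminal appearing in a rule of length ≥ 2: X1 → b, X2 → c, X3 → a.
Binarize each right-hand side of length ≥ 3 by chaining fresh nonterminals (Y1, Y2, …): affected rules were L → L L X1 L; B → X3 S X2.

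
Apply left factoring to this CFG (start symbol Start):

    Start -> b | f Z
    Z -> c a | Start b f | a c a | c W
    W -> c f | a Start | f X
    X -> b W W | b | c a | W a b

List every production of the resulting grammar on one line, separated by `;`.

Z has alternatives sharing prefix 'c': factor to Z → c Z1 with Z1 → a | W.
X has alternatives sharing prefix 'b': factor to X → b X1 with X1 → W W | ε.

Start -> b | f Z; Z -> Start b f | a c a | c Z1; W -> c f | a Start | f X; X -> c a | W a b | b X1; Z1 -> a | W; X1 -> W W | ε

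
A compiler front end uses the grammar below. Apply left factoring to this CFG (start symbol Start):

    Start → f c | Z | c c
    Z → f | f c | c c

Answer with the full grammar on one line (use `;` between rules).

Start → f c | Z | c c; Z → c c | f Z1; Z1 → ε | c

Z has alternatives sharing prefix 'f': factor to Z → f Z1 with Z1 → ε | c.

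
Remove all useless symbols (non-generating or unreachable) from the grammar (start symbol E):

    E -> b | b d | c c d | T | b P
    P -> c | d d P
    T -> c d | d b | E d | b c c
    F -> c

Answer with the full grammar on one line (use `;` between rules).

E -> b | b d | c c d | T | b P; P -> c | d d P; T -> c d | d b | E d | b c c

Generating nonterminals: {E, F, P, T}.
Reachable from E after that: {E, P, T}.
Removed useless symbols: {F} and every production mentioning them.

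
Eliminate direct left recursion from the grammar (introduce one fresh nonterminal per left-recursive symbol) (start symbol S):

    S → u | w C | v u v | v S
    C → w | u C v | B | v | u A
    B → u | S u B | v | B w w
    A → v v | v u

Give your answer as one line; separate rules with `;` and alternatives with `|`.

Left recursion appears on B.
For B: α = {w w}, β = {u, S u B, v}. Rewrite as B → β B' and B' → α B' | ε.

S → u | w C | v u v | v S; C → w | u C v | B | v | u A; B → u B' | S u B B' | v B'; A → v v | v u; B' → w w B' | epsilon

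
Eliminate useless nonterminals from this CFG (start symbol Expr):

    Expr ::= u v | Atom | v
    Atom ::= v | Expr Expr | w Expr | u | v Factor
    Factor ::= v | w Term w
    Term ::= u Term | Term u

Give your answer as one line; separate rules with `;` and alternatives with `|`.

Generating nonterminals: {Atom, Expr, Factor}.
Reachable from Expr after that: {Atom, Expr, Factor}.
Removed useless symbols: {Term} and every production mentioning them.

Expr ::= u v | Atom | v; Atom ::= v | Expr Expr | w Expr | u | v Factor; Factor ::= v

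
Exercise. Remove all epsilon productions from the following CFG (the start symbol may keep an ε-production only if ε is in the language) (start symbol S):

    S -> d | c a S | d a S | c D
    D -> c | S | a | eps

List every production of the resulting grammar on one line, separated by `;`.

Nullable set = {D}.
ε ∉ L(G), so no ε-production is kept.
Add the nullable-subset variants: S → c D gives c D | c.

S -> d | c a S | d a S | c D | c; D -> c | S | a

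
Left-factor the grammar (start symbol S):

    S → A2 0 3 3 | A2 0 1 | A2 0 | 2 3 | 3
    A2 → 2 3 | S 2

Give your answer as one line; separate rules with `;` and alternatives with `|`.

S → 2 3 | 3 | A2 0 S'; A2 → 2 3 | S 2; S' → 3 3 | 1 | ε

S has alternatives sharing prefix 'A2 0': factor to S → A2 0 S' with S' → 3 3 | 1 | ε.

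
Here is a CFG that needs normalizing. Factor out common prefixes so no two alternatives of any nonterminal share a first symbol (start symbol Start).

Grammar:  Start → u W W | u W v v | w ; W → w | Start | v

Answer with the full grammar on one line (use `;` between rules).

Start has alternatives sharing prefix 'u W': factor to Start → u W Start1 with Start1 → W | v v.

Start → w | u W Start1; W → w | Start | v; Start1 → W | v v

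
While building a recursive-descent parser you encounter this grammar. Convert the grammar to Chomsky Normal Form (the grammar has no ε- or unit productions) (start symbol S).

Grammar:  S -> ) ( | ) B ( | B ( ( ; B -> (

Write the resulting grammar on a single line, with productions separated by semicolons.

Introduce a nonterminal for each terminal appearing in a rule of length ≥ 2: X1 → ), X2 → (.
Binarize each right-hand side of length ≥ 3 by chaining fresh nonterminals (Y1, Y2, …): affected rules were S → X1 B X2; S → B X2 X2.

S -> X1 X2 | X1 Y1 | B Y2; B -> (; X1 -> ); X2 -> (; Y1 -> B X2; Y2 -> X2 X2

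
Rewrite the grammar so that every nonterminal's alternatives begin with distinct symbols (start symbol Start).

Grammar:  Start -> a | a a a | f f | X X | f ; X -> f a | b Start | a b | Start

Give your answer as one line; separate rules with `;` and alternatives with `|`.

Start has alternatives sharing prefix 'a': factor to Start → a Start1 with Start1 → ε | a a.
Start has alternatives sharing prefix 'f': factor to Start → f Start2 with Start2 → f | ε.

Start -> X X | a Start1 | f Start2; X -> f a | b Start | a b | Start; Start1 -> ε | a a; Start2 -> f | ε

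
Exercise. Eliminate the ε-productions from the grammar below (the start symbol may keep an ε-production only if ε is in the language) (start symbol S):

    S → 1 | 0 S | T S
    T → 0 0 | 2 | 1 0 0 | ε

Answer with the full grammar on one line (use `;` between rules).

The nullable symbols are {T}.
ε ∉ L(G), so no ε-production is kept.

S → 1 | 0 S | T S; T → 0 0 | 2 | 1 0 0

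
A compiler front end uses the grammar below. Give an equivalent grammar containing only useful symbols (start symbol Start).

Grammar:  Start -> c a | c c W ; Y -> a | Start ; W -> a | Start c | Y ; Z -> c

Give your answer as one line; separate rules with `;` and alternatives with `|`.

Generating nonterminals: {Start, W, Y, Z}.
Reachable from Start after that: {Start, W, Y}.
Removed useless symbols: {Z} and every production mentioning them.

Start -> c a | c c W; Y -> a | Start; W -> a | Start c | Y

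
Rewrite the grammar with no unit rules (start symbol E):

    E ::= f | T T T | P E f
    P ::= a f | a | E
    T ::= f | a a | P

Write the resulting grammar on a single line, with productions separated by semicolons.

Unit pairs: P ⇒* {E}; T ⇒* {E, P}.
Replace each nonterminal's rules with the union of the non-unit rules of every nonterminal it unit-derives.

E ::= f | T T T | P E f; P ::= f | T T T | P E f | a f | a; T ::= f | T T T | P E f | a f | a | a a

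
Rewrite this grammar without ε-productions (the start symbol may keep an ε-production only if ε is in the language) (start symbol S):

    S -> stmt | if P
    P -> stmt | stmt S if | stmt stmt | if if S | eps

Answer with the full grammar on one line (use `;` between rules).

The nullable symbols are {P}.
ε ∉ L(G), so no ε-production is kept.
Add the nullable-subset variants: S → if P gives if P | if.

S -> stmt | if P | if; P -> stmt | stmt S if | stmt stmt | if if S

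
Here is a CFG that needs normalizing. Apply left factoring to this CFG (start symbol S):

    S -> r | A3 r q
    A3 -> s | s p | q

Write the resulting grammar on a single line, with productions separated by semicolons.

A3 has alternatives sharing prefix 's': factor to A3 → s A3' with A3' → ε | p.

S -> r | A3 r q; A3 -> q | s A3'; A3' -> ε | p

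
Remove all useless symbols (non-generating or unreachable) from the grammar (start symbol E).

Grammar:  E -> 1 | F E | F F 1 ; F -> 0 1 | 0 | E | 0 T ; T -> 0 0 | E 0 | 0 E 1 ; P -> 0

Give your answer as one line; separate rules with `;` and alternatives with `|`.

E -> 1 | F E | F F 1; F -> 0 1 | 0 | E | 0 T; T -> 0 0 | E 0 | 0 E 1

Generating nonterminals: {E, F, P, T}.
Reachable from E after that: {E, F, T}.
Removed useless symbols: {P} and every production mentioning them.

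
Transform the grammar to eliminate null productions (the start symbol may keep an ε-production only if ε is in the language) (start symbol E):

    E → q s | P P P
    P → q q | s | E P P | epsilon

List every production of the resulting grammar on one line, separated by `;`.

Nullable nonterminals: {E, P}.
ε ∈ L(G) since E is nullable, so keep E → ε.
Expand every rule over subsets of its nullable positions: E → P P P gives P P P | P P | P. P → E P P gives E P P | E P | E | P P.

E → q s | P P P | P P | P | ε; P → q q | s | E P P | E P | E | P P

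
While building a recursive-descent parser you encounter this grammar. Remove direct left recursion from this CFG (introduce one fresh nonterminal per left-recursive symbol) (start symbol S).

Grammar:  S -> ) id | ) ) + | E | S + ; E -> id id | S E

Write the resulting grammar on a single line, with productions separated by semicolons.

S -> ) id S' | ) ) + S' | E S'; E -> id id | S E; S' -> + S' | ε

S is directly left-recursive.
For S: α = {+}, β = {) id, ) ) +, E}. Rewrite as S → β S' and S' → α S' | ε.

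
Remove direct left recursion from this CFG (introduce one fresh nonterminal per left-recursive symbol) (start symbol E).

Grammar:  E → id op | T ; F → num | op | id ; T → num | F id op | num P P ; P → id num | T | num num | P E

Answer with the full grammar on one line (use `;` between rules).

E → id op | T; F → num | op | id; T → num | F id op | num P P; P → id num P' | T P' | num num P'; P' → E P' | ε

Directly left-recursive nonterminal: P.
For P: α = {E}, β = {id num, T, num num}. Rewrite as P → β P' and P' → α P' | ε.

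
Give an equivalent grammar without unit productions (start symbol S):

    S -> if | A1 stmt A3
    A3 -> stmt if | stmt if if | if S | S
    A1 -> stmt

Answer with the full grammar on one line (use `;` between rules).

Unit pairs: A3 ⇒* {S}.
For every A with A ⇒* B via unit rules, add B's non-unit alternatives to A; then delete every rule of the form X → Y.

S -> if | A1 stmt A3; A3 -> if | A1 stmt A3 | stmt if | stmt if if | if S; A1 -> stmt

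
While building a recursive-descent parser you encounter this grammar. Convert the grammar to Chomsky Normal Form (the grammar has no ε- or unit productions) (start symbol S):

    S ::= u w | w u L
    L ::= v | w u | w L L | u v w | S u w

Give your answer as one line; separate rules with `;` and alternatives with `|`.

S ::= X1 X2 | X2 Y1; L ::= v | X2 X1 | X2 Y2 | X1 Y3 | S Y4; X1 ::= u; X2 ::= w; X3 ::= v; Y1 ::= X1 L; Y2 ::= L L; Y3 ::= X3 X2; Y4 ::= X1 X2

Introduce a nonterminal for each terminal appearing in a rule of length ≥ 2: X1 → u, X2 → w, X3 → v.
Binarize each right-hand side of length ≥ 3 by chaining fresh nonterminals (Y1, Y2, …): affected rules were S → X2 X1 L; L → X2 L L; L → X1 X3 X2; L → S X1 X2.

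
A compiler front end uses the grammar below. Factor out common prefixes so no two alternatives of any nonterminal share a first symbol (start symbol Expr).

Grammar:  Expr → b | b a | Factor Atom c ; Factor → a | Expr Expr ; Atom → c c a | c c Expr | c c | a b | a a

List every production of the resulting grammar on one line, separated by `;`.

Expr → Factor Atom c | b Expr1; Factor → a | Expr Expr; Atom → c c Atom1 | a Atom2; Expr1 → ε | a; Atom1 → a | Expr | ε; Atom2 → b | a

Expr has alternatives sharing prefix 'b': factor to Expr → b Expr1 with Expr1 → ε | a.
Atom has alternatives sharing prefix 'c c': factor to Atom → c c Atom1 with Atom1 → a | Expr | ε.
Atom has alternatives sharing prefix 'a': factor to Atom → a Atom2 with Atom2 → b | a.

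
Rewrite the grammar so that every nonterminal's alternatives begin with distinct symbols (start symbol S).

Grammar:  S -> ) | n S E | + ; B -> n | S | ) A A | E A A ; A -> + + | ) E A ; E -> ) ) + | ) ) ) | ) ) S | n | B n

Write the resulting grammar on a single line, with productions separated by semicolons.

E has alternatives sharing prefix ') )': factor to E → ) ) E' with E' → + | ) | S.

S -> ) | n S E | +; B -> n | S | ) A A | E A A; A -> + + | ) E A; E -> n | B n | ) ) E'; E' -> + | ) | S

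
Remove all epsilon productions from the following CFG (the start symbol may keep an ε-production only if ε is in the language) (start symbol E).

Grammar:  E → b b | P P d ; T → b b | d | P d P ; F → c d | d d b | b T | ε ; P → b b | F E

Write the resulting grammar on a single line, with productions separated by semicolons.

E → b b | P P d; T → b b | d | P d P; F → c d | d d b | b T; P → b b | F E | E

The nullable symbols are {F}.
ε ∉ L(G), so no ε-production is kept.
Add the nullable-subset variants: P → F E gives F E | E.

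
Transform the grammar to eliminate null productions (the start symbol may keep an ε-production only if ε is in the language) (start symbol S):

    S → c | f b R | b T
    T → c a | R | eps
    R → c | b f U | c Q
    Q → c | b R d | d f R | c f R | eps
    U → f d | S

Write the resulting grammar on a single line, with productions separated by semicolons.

S → c | f b R | b T | b; T → c a | R; R → c | b f U | c Q; Q → c | b R d | d f R | c f R; U → f d | S

Nullable nonterminals: {Q, T}.
ε ∉ L(G), so no ε-production is kept.
Expand every rule over subsets of its nullable positions: S → b T gives b T | b.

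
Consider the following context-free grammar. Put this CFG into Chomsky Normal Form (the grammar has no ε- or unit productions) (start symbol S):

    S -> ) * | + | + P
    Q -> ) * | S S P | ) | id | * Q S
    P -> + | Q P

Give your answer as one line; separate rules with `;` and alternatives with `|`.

Introduce a nonterminal for each terminal appearing in a rule of length ≥ 2: X1 → ), X2 → *, X3 → +.
Binarize each right-hand side of length ≥ 3 by chaining fresh nonterminals (Y1, Y2, …): affected rules were Q → S S P; Q → X2 Q S.

S -> X1 X2 | + | X3 P; Q -> X1 X2 | S Y1 | ) | id | X2 Y2; P -> + | Q P; X1 -> ); X2 -> *; X3 -> +; Y1 -> S P; Y2 -> Q S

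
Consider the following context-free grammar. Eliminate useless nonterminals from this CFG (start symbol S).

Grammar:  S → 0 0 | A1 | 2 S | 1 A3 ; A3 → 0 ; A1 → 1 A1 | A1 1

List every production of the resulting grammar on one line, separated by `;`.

S → 0 0 | 2 S | 1 A3; A3 → 0

Generating nonterminals: {A3, S}.
Reachable from S after that: {A3, S}.
Removed useless symbols: {A1} and every production mentioning them.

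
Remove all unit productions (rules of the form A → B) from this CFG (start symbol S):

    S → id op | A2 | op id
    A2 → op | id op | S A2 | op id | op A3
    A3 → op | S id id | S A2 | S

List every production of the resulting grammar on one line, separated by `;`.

S → op | id op | S A2 | op id | op A3; A2 → op | id op | S A2 | op id | op A3; A3 → op | id op | S A2 | op id | op A3 | S id id

Unit pairs: A3 ⇒* {A2, S}; S ⇒* {A2}.
Replace each nonterminal's rules with the union of the non-unit rules of every nonterminal it unit-derives.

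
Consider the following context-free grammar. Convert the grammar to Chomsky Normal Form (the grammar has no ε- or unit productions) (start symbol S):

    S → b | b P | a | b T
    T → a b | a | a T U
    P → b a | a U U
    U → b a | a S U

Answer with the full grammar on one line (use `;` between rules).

Introduce a nonterminal for each terminal appearing in a rule of length ≥ 2: X1 → b, X2 → a.
Binarize each right-hand side of length ≥ 3 by chaining fresh nonterminals (Y1, Y2, …): affected rules were T → X2 T U; P → X2 U U; U → X2 S U.

S → b | X1 P | a | X1 T; T → X2 X1 | a | X2 Y1; P → X1 X2 | X2 Y2; U → X1 X2 | X2 Y3; X1 → b; X2 → a; Y1 → T U; Y2 → U U; Y3 → S U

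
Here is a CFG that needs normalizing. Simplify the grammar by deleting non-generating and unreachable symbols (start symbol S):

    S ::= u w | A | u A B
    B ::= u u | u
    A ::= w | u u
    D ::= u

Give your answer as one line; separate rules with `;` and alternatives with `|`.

S ::= u w | A | u A B; B ::= u u | u; A ::= w | u u

Generating nonterminals: {A, B, D, S}.
Reachable from S after that: {A, B, S}.
Removed useless symbols: {D} and every production mentioning them.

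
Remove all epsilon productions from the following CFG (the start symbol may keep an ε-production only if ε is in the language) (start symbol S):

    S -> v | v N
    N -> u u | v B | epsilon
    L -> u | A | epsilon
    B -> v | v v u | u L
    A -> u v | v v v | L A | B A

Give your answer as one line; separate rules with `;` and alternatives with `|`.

Nullable nonterminals: {L, N}.
ε ∉ L(G), so no ε-production is kept.
For each production, add variants omitting each subset of nullable occurrences: B → u L gives u L | u.

S -> v | v N; N -> u u | v B; L -> u | A; B -> v | v v u | u L | u; A -> u v | v v v | L A | B A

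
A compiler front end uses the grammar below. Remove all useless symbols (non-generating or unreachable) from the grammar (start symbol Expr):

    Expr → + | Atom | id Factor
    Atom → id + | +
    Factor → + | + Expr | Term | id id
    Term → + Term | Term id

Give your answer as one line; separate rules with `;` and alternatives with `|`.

Expr → + | Atom | id Factor; Atom → id + | +; Factor → + | + Expr | id id

Generating nonterminals: {Atom, Expr, Factor}.
Reachable from Expr after that: {Atom, Expr, Factor}.
Removed useless symbols: {Term} and every production mentioning them.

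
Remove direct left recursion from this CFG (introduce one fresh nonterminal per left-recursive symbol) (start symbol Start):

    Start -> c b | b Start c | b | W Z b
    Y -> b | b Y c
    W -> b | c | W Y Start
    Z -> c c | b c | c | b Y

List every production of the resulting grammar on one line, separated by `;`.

Start -> c b | b Start c | b | W Z b; Y -> b | b Y c; W -> b W1 | c W1; Z -> c c | b c | c | b Y; W1 -> Y Start W1 | ε

W is directly left-recursive.
For W: α = {Y Start}, β = {b, c}. Rewrite as W → β W1 and W1 → α W1 | ε.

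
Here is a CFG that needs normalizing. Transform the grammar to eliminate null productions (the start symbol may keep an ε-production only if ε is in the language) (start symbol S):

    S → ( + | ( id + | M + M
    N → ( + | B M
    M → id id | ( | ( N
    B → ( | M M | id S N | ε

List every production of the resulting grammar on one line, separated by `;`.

Nullable nonterminals: {B}.
ε ∉ L(G), so no ε-production is kept.
Expand every rule over subsets of its nullable positions: N → B M gives B M | M.

S → ( + | ( id + | M + M; N → ( + | B M | M; M → id id | ( | ( N; B → ( | M M | id S N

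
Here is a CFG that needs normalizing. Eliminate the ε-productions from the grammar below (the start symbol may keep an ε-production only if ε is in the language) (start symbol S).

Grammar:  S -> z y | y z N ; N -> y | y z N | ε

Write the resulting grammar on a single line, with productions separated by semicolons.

Nullable set = {N}.
ε ∉ L(G), so no ε-production is kept.
Add the nullable-subset variants: S → y z N gives y z N | y z. N → y z N gives y z N | y z.

S -> z y | y z N | y z; N -> y | y z N | y z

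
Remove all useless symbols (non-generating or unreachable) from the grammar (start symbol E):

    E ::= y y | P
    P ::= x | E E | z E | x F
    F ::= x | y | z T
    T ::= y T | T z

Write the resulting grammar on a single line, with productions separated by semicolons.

Generating nonterminals: {E, F, P}.
Reachable from E after that: {E, F, P}.
Removed useless symbols: {T} and every production mentioning them.

E ::= y y | P; P ::= x | E E | z E | x F; F ::= x | y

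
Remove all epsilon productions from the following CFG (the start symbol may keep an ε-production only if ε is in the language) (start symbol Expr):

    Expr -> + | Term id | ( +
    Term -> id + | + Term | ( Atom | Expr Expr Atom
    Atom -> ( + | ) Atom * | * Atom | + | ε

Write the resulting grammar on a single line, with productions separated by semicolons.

Expr -> + | Term id | ( +; Term -> id + | + Term | ( Atom | ( | Expr Expr Atom | Expr Expr; Atom -> ( + | ) Atom * | ) * | * Atom | * | +

Nullable nonterminals: {Atom}.
ε ∉ L(G), so no ε-production is kept.
Add the nullable-subset variants: Term → ( Atom gives ( Atom | (. Term → Expr Expr Atom gives Expr Expr Atom | Expr Expr. Atom → ) Atom * gives ) Atom * | ) *. Atom → * Atom gives * Atom | *.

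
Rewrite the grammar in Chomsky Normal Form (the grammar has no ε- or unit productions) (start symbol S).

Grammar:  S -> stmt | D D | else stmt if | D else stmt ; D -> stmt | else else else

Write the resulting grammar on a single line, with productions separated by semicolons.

S -> stmt | D D | X1 Y1 | D Y2; D -> stmt | X1 Y3; X1 -> else; X2 -> stmt; X3 -> if; Y1 -> X2 X3; Y2 -> X1 X2; Y3 -> X1 X1

Introduce a nonterminal for each terminal appearing in a rule of length ≥ 2: X1 → else, X2 → stmt, X3 → if.
Binarize each right-hand side of length ≥ 3 by chaining fresh nonterminals (Y1, Y2, …): affected rules were S → X1 X2 X3; S → D X1 X2; D → X1 X1 X1.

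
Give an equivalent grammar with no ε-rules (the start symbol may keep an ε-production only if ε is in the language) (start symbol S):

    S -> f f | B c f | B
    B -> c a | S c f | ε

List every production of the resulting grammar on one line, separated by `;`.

The nullable symbols are {B, S}.
ε ∈ L(G) since S is nullable, so keep S → ε.
Add the nullable-subset variants: S → B c f gives B c f | c f. B → S c f gives S c f | c f.

S -> f f | B c f | c f | B | ε; B -> c a | S c f | c f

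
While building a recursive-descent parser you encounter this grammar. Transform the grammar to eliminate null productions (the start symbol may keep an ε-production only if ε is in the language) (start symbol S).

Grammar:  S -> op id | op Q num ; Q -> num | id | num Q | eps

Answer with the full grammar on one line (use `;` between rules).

The nullable symbols are {Q}.
ε ∉ L(G), so no ε-production is kept.
Add the nullable-subset variants: S → op Q num gives op Q num | op num.

S -> op id | op Q num | op num; Q -> num | id | num Q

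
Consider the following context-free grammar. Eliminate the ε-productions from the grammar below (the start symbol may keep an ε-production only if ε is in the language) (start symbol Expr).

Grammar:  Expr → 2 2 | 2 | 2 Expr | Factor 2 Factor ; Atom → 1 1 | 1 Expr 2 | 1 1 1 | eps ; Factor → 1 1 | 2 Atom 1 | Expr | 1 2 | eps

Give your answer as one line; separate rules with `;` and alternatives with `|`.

Expr → 2 2 | 2 | 2 Expr | Factor 2 Factor | Factor 2 | 2 Factor; Atom → 1 1 | 1 Expr 2 | 1 1 1; Factor → 1 1 | 2 Atom 1 | 2 1 | Expr | 1 2

The nullable symbols are {Atom, Factor}.
ε ∉ L(G), so no ε-production is kept.
Expand every rule over subsets of its nullable positions: Expr → Factor 2 Factor gives Factor 2 Factor | Factor 2 | 2 Factor. Factor → 2 Atom 1 gives 2 Atom 1 | 2 1.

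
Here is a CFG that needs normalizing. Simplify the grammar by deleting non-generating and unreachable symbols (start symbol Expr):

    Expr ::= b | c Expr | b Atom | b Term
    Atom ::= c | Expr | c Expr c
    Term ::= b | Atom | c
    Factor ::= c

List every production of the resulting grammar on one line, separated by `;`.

Generating nonterminals: {Atom, Expr, Factor, Term}.
Reachable from Expr after that: {Atom, Expr, Term}.
Removed useless symbols: {Factor} and every production mentioning them.

Expr ::= b | c Expr | b Atom | b Term; Atom ::= c | Expr | c Expr c; Term ::= b | Atom | c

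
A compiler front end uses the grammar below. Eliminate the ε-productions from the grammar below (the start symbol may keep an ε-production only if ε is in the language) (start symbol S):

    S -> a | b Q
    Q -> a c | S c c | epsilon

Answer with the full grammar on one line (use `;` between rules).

Nullable nonterminals: {Q}.
ε ∉ L(G), so no ε-production is kept.
Add the nullable-subset variants: S → b Q gives b Q | b.

S -> a | b Q | b; Q -> a c | S c c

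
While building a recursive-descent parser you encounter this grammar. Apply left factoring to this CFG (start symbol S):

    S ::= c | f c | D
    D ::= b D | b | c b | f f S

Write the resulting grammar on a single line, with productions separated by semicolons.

D has alternatives sharing prefix 'b': factor to D → b D' with D' → D | ε.

S ::= c | f c | D; D ::= c b | f f S | b D'; D' ::= D | eps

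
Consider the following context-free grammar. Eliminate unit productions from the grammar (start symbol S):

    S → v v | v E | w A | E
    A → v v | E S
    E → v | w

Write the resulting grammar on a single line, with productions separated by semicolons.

S → v | w | v v | v E | w A; A → v v | E S; E → v | w

Unit pairs: S ⇒* {E}.
Replace each nonterminal's rules with the union of the non-unit rules of every nonterminal it unit-derives.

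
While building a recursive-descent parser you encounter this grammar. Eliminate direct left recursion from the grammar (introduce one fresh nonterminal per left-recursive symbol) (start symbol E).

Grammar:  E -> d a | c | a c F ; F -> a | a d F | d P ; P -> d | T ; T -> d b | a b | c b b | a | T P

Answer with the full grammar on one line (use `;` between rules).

E -> d a | c | a c F; F -> a | a d F | d P; P -> d | T; T -> d b T' | a b T' | c b b T' | a T'; T' -> P T' | ε

Directly left-recursive nonterminal: T.
For T: α = {P}, β = {d b, a b, c b b, a}. Rewrite as T → β T' and T' → α T' | ε.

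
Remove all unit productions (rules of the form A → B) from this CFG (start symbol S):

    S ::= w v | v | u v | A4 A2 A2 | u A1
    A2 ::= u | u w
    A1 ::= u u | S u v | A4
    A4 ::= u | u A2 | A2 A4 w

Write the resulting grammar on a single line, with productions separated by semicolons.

S ::= w v | v | u v | A4 A2 A2 | u A1; A2 ::= u | u w; A1 ::= u | u A2 | A2 A4 w | u u | S u v; A4 ::= u | u A2 | A2 A4 w

Unit pairs: A1 ⇒* {A4}.
For each unit pair (A, B), copy every non-unit production of B to A, then drop all unit productions.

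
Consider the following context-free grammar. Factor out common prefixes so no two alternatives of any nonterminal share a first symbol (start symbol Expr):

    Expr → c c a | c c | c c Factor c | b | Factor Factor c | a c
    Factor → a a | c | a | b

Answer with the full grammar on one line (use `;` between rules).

Expr has alternatives sharing prefix 'c c': factor to Expr → c c Expr1 with Expr1 → a | ε | Factor c.
Factor has alternatives sharing prefix 'a': factor to Factor → a Factor1 with Factor1 → a | ε.

Expr → b | Factor Factor c | a c | c c Expr1; Factor → c | b | a Factor1; Expr1 → a | ε | Factor c; Factor1 → a | ε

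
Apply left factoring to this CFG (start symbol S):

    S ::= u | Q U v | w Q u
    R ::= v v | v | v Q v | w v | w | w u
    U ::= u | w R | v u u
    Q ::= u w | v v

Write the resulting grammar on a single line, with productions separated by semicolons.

S ::= u | Q U v | w Q u; R ::= v R' | w R''; U ::= u | w R | v u u; Q ::= u w | v v; R' ::= v | eps | Q v; R'' ::= v | eps | u

R has alternatives sharing prefix 'v': factor to R → v R' with R' → v | ε | Q v.
R has alternatives sharing prefix 'w': factor to R → w R'' with R'' → v | ε | u.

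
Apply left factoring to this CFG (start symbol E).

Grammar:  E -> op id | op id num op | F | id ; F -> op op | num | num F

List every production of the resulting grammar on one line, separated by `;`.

E has alternatives sharing prefix 'op id': factor to E → op id E' with E' → ε | num op.
F has alternatives sharing prefix 'num': factor to F → num F' with F' → ε | F.

E -> F | id | op id E'; F -> op op | num F'; E' -> epsilon | num op; F' -> epsilon | F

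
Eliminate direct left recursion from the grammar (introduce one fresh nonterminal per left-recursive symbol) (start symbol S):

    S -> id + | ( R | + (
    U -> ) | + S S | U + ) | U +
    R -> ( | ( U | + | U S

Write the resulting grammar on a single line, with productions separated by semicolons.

Left recursion appears on U.
For U: α = {+ ), +}, β = {), + S S}. Rewrite as U → β U' and U' → α U' | ε.

S -> id + | ( R | + (; U -> ) U' | + S S U'; R -> ( | ( U | + | U S; U' -> + ) U' | + U' | ε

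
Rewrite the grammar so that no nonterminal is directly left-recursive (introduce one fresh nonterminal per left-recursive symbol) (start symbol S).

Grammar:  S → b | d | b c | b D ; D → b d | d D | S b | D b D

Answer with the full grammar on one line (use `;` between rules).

S → b | d | b c | b D; D → b d D' | d D D' | S b D'; D' → b D D' | ε

D is directly left-recursive.
For D: α = {b D}, β = {b d, d D, S b}. Rewrite as D → β D' and D' → α D' | ε.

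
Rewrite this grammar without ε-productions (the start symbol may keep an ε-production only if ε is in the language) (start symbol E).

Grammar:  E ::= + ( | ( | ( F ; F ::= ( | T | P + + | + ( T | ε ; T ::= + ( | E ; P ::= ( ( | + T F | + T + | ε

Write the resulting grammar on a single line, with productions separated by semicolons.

The nullable symbols are {F, P}.
ε ∉ L(G), so no ε-production is kept.
For each production, add variants omitting each subset of nullable occurrences: F → P + + gives P + + | + +. P → + T F gives + T F | + T.

E ::= + ( | ( | ( F; F ::= ( | T | P + + | + + | + ( T; T ::= + ( | E; P ::= ( ( | + T F | + T | + T +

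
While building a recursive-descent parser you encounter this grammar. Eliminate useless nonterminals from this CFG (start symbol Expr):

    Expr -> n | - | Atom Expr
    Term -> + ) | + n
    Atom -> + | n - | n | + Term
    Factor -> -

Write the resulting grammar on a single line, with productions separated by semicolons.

Expr -> n | - | Atom Expr; Term -> + ) | + n; Atom -> + | n - | n | + Term

Generating nonterminals: {Atom, Expr, Factor, Term}.
Reachable from Expr after that: {Atom, Expr, Term}.
Removed useless symbols: {Factor} and every production mentioning them.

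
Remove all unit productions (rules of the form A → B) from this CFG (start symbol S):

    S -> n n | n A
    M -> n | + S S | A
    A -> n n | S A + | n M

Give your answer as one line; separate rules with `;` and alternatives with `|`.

Unit pairs: M ⇒* {A}.
Replace each nonterminal's rules with the union of the non-unit rules of every nonterminal it unit-derives.

S -> n n | n A; M -> n n | S A + | n M | n | + S S; A -> n n | S A + | n M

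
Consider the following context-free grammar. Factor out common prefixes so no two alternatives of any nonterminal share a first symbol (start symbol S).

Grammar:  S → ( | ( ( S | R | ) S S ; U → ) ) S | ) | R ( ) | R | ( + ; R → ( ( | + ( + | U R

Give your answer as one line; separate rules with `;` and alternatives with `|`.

S → R | ) S S | ( S'; U → ( + | ) U' | R U''; R → ( ( | + ( + | U R; S' → epsilon | ( S; U' → ) S | epsilon; U'' → ( ) | epsilon

S has alternatives sharing prefix '(': factor to S → ( S' with S' → ε | ( S.
U has alternatives sharing prefix ')': factor to U → ) U' with U' → ) S | ε.
U has alternatives sharing prefix 'R': factor to U → R U'' with U'' → ( ) | ε.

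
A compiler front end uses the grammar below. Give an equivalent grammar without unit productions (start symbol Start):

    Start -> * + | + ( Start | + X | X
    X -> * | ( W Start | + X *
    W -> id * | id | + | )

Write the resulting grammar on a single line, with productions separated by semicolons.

Unit pairs: Start ⇒* {X}.
For each unit pair (A, B), copy every non-unit production of B to A, then drop all unit productions.

Start -> * + | + ( Start | + X | * | ( W Start | + X *; X -> * | ( W Start | + X *; W -> id * | id | + | )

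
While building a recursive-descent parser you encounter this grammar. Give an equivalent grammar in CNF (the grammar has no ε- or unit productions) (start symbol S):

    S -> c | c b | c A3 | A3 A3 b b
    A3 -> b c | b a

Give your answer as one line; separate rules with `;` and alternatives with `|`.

Introduce a nonterminal for each terminal appearing in a rule of length ≥ 2: X1 → c, X2 → b, X3 → a.
Binarize each right-hand side of length ≥ 3 by chaining fresh nonterminals (Y1, Y2, …): affected rules were S → A3 A3 X2 X2.

S -> c | X1 X2 | X1 A3 | A3 Y1; A3 -> X2 X1 | X2 X3; X1 -> c; X2 -> b; X3 -> a; Y1 -> A3 Y2; Y2 -> X2 X2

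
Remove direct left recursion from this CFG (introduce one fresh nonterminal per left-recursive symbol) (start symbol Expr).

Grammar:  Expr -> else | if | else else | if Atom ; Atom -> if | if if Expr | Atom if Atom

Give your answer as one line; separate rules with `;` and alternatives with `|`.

Left recursion appears on Atom.
For Atom: α = {if Atom}, β = {if, if if Expr}. Rewrite as Atom → β Atom1 and Atom1 → α Atom1 | ε.

Expr -> else | if | else else | if Atom; Atom -> if Atom1 | if if Expr Atom1; Atom1 -> if Atom Atom1 | ε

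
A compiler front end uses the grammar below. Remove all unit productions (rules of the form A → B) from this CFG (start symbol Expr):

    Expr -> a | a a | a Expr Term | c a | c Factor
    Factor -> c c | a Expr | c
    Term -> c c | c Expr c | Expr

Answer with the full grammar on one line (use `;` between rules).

Expr -> a | a a | a Expr Term | c a | c Factor; Factor -> c c | a Expr | c; Term -> c c | c Expr c | a | a a | a Expr Term | c a | c Factor

Unit pairs: Term ⇒* {Expr}.
Replace each nonterminal's rules with the union of the non-unit rules of every nonterminal it unit-derives.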